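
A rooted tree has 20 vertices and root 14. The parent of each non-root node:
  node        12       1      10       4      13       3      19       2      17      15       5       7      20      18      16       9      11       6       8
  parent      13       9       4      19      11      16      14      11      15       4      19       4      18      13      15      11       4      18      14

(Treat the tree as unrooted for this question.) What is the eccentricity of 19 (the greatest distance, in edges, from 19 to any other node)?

5

A farthest node from 19 is 20 (6 also at distance 5).
The path 19-4-11-13-18-20 has 5 edges.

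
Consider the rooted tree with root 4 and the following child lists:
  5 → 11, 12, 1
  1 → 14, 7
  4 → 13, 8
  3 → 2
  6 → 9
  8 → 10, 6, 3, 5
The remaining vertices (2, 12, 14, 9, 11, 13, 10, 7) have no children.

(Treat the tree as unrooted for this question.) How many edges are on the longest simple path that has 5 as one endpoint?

3

A farthest node from 5 is 2 (13, 9 also at distance 3).
The path 5–8–3–2 has 3 edges.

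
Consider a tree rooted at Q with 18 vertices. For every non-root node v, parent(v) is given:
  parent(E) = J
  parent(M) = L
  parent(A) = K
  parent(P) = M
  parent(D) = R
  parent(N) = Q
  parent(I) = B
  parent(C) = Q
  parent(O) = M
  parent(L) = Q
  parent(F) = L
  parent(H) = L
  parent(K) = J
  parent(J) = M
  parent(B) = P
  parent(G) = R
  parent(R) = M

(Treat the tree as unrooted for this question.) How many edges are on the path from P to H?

3

Walking from P: P–M–L–H. Length 3.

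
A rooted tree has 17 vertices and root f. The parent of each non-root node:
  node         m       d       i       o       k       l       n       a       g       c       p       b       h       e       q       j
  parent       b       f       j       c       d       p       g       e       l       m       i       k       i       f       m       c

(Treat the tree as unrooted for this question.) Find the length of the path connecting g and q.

7

g – l – p – i – j – c – m – q: 7 edges.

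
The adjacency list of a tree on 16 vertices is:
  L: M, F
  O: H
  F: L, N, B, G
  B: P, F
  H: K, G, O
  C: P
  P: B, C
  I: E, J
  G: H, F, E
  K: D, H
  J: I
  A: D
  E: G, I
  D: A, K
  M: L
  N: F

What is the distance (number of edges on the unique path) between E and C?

5

The path is E - G - F - B - P - C, which has 5 edges.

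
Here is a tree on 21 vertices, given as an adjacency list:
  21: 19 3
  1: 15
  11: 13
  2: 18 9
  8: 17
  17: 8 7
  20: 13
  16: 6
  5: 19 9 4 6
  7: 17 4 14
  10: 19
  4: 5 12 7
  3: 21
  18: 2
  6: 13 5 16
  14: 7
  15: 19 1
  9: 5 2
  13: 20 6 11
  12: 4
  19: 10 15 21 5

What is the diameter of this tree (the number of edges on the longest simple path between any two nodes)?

BFS from 8 reaches 3 last, at distance 7; BFS from 3 confirms no node is farther.
Path: 8 – 17 – 7 – 4 – 5 – 19 – 21 – 3.

7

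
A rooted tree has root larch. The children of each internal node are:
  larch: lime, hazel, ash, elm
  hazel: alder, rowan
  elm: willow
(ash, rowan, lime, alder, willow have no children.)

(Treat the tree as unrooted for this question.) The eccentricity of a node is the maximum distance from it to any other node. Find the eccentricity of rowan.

The node farthest from rowan is willow, via rowan–hazel–larch–elm–willow — 4 edges.

4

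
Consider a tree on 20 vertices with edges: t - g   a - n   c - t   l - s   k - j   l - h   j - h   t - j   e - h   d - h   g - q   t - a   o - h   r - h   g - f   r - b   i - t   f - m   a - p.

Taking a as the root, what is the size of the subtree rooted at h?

h's subtree: {h, l, r, o, e, d, s, b}, size 8.

8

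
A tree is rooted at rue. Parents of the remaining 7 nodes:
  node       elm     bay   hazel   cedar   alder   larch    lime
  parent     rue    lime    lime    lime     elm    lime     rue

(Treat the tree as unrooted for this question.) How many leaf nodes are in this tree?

5

Degree-1 nodes: alder, bay, cedar, hazel, larch — 5 of them.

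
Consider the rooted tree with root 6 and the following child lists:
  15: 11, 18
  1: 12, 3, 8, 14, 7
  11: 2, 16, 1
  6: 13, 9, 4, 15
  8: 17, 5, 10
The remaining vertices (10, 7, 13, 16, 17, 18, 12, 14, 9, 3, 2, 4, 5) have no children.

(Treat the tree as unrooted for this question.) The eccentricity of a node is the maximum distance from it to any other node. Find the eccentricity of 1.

4

A farthest node from 1 is 13 (4, 9 also at distance 4).
The path 1 – 11 – 15 – 6 – 13 has 4 edges.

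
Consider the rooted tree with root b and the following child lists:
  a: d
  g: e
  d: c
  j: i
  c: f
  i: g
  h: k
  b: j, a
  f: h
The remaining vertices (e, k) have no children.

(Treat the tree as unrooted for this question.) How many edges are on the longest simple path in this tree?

10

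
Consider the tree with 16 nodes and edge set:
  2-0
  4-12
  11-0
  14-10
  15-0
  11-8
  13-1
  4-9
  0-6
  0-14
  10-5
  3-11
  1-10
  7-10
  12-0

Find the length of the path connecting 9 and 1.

6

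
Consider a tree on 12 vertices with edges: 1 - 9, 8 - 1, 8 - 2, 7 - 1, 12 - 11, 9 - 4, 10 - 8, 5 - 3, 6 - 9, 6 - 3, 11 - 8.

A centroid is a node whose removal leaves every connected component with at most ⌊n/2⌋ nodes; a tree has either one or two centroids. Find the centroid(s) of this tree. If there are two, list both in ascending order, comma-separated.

1

If 1 is removed the pieces have sizes 5, 5, 1, all ≤ ⌊12/2⌋ = 6.
No neighbour of 1 does as well, so 1 is the unique centroid.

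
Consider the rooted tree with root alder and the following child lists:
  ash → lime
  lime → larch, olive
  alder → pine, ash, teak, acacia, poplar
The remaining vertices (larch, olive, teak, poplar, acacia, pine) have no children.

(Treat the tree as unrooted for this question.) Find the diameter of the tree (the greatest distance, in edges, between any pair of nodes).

A longest path is olive–lime–ash–alder–acacia, with 4 edges.

4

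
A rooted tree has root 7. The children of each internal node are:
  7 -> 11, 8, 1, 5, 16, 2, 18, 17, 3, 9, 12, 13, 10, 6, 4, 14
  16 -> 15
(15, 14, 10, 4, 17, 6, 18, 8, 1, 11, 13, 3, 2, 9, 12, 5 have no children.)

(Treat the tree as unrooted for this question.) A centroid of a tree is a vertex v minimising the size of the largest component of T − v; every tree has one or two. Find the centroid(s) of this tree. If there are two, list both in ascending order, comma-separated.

Delete 7: the remaining components have sizes 2, 1, 1, 1, 1, 1, 1, 1, 1, 1, 1, 1, 1, 1, 1, 1. Max 2 ≤ 9, so 7 is a centroid.
No neighbour of 7 does as well, so 7 is the unique centroid.

7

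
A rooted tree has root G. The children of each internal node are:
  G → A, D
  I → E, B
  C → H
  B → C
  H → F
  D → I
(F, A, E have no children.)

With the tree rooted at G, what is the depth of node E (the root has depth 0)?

Path from G to E: G – D – I – E, which has 3 edges.

3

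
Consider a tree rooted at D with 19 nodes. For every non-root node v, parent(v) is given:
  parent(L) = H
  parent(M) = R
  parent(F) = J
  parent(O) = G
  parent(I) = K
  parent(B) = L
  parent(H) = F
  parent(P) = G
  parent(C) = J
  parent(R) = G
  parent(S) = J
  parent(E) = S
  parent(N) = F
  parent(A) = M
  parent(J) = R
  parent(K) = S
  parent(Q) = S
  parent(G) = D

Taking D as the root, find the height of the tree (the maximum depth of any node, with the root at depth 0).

B sits deepest: D – G – R – J – F – H – L – B — 7 edges from the root.

7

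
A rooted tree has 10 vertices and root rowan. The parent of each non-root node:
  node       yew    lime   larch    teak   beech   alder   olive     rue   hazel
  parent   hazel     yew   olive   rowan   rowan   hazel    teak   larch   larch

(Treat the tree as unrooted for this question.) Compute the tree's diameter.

7

BFS from beech reaches lime last, at distance 7; BFS from lime confirms no node is farther.
Path: beech - rowan - teak - olive - larch - hazel - yew - lime.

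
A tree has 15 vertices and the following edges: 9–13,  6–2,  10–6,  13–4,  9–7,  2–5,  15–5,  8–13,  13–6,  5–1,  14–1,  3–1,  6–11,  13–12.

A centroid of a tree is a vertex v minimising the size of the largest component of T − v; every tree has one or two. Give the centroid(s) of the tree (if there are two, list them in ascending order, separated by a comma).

If 6 is removed the pieces have sizes 6, 6, 1, 1, all ≤ ⌊15/2⌋ = 7.
Every other node leaves some component of size > 7, so the centroid is unique.

6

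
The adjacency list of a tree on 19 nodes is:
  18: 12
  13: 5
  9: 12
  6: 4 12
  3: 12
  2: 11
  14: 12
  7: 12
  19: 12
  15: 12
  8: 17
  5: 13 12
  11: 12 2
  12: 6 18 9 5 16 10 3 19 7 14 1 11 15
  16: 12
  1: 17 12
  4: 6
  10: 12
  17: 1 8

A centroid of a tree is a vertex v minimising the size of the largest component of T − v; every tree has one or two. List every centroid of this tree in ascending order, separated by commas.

12

Delete 12: the remaining components have sizes 3, 2, 2, 2, 1, 1, 1, 1, 1, 1, 1, 1, 1. Max 3 ≤ 9, so 12 is a centroid.
Every other node leaves some component of size > 9, so the centroid is unique.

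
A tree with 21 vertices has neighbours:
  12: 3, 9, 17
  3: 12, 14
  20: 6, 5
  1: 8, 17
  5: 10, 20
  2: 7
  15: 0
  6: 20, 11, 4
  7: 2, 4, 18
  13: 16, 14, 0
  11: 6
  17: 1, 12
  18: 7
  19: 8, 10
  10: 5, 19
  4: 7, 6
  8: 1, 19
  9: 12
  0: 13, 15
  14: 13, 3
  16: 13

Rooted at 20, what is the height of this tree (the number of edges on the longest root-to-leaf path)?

The longest root-to-leaf path is 20-5-10-19-8-1-17-12-3-14-13-0-15 (12 edges).

12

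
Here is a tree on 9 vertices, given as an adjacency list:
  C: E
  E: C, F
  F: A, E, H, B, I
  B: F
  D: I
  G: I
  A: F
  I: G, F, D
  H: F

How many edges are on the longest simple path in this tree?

4

Starting from C, a farthest node is G at distance 4.
One longest path: C-E-F-I-G.
So the diameter is 4.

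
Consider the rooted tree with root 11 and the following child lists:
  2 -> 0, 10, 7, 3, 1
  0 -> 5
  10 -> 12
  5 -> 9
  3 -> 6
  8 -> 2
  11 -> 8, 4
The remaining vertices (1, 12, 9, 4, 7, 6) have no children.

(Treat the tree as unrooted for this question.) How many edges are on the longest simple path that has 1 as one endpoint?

A farthest node from 1 is 9 (4 also at distance 4).
The path 1–2–0–5–9 has 4 edges.

4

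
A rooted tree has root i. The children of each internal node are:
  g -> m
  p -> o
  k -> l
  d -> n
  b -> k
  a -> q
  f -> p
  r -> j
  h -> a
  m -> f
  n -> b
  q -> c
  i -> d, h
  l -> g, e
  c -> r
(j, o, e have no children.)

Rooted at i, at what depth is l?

5

Climbing from l to the root: l – k – b – n – d – i. That's 5 steps.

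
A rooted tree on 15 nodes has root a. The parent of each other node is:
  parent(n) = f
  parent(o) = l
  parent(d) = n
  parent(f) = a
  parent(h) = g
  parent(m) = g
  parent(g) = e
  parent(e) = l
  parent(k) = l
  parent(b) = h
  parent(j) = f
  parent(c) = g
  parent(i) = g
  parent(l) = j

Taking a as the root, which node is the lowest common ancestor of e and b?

Ancestors of e (toward the root): e, l, j, f, a.
Ancestors of b: b, h, g, e, l, j, f, a.
The deepest node appearing in both lists is e.

e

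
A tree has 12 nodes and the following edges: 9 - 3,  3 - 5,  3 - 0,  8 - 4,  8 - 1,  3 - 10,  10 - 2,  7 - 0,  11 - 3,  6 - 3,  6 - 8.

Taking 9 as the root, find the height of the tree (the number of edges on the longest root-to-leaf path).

A deepest node is 1, reached by 9-3-6-8-1.
That path has 4 edges, so the height is 4.

4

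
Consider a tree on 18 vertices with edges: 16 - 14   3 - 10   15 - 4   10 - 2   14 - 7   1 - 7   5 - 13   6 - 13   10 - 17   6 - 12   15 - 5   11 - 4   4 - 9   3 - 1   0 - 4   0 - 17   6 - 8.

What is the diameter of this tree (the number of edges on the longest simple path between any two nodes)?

Starting from 16, a farthest node is 8 at distance 13.
One longest path: 16-14-7-1-3-10-17-0-4-15-5-13-6-8.
So the diameter is 13.

13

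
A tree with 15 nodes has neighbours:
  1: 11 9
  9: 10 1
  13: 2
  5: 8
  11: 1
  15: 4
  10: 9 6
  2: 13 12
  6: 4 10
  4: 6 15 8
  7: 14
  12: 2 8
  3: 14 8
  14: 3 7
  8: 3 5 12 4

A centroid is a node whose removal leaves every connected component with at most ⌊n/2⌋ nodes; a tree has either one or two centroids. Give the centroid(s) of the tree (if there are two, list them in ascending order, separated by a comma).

Removing 8 splits the tree into components of sizes 7, 3, 3, 1; the largest is 7 ≤ ⌊15/2⌋ = 7.
Every other node leaves some component of size > 7, so the centroid is unique.

8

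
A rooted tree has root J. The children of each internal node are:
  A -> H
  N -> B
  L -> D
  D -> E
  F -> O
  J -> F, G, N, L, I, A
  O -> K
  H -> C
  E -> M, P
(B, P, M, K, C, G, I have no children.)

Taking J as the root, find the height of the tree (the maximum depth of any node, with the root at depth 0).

4

The longest root-to-leaf path is J–L–D–E–M (4 edges).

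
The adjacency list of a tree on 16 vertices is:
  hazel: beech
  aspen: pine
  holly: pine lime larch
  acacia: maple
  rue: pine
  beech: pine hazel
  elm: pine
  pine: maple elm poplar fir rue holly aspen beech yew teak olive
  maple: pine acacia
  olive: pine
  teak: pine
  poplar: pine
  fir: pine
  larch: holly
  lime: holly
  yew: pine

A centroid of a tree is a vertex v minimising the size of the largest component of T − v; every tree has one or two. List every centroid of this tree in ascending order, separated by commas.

If pine is removed the pieces have sizes 3, 2, 2, 1, 1, 1, 1, 1, 1, 1, 1, all ≤ ⌊16/2⌋ = 8.
Every other node leaves some component of size > 8, so the centroid is unique.

pine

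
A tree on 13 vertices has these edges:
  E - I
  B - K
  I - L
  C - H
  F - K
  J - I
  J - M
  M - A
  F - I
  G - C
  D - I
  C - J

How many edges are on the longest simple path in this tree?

A longest path is B–K–F–I–J–C–G, with 6 edges.

6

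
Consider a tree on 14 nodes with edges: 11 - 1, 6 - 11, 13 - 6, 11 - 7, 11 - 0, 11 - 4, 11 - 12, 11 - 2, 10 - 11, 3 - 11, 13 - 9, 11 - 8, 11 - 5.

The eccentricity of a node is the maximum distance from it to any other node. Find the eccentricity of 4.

The node farthest from 4 is 9, via 4–11–6–13–9 — 4 edges.

4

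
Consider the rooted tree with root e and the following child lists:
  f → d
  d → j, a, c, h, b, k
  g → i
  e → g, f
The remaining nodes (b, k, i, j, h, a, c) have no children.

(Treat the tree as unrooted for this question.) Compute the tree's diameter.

BFS from i reaches j last, at distance 5; BFS from j confirms no node is farther.
Path: i–g–e–f–d–j.

5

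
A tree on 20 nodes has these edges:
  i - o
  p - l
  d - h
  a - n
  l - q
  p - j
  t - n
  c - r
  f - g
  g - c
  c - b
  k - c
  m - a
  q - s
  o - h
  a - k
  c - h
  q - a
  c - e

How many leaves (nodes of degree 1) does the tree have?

The leaves are b, d, e, f, i, j, m, r, s, t.
That is 10 leaves.

10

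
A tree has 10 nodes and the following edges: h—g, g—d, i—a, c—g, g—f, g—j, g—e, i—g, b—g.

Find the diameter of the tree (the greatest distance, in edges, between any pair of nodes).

Starting from a, a farthest node is b at distance 3.
One longest path: a–i–g–b.
So the diameter is 3.

3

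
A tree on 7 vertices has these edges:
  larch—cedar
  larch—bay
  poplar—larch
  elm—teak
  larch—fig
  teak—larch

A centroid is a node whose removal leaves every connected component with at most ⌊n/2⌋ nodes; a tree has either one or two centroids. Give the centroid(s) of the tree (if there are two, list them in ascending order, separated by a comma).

If larch is removed the pieces have sizes 2, 1, 1, 1, 1, all ≤ ⌊7/2⌋ = 3.
No neighbour of larch does as well, so larch is the unique centroid.

larch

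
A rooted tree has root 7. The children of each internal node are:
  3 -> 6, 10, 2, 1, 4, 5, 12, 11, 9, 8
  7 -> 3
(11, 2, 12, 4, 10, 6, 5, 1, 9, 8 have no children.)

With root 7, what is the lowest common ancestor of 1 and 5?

Ancestors of 1 (toward the root): 1, 3, 7.
Ancestors of 5: 5, 3, 7.
The deepest node appearing in both lists is 3.

3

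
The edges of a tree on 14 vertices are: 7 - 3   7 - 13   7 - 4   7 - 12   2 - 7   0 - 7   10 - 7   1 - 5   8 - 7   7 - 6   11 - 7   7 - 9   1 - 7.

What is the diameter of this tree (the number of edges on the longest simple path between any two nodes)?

3

A longest path is 5-1-7-12, with 3 edges.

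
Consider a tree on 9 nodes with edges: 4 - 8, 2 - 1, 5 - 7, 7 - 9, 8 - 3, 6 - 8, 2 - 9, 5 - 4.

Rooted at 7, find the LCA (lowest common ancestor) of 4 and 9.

7

Ancestors of 4 (toward the root): 4, 5, 7.
Ancestors of 9: 9, 7.
The deepest node appearing in both lists is 7.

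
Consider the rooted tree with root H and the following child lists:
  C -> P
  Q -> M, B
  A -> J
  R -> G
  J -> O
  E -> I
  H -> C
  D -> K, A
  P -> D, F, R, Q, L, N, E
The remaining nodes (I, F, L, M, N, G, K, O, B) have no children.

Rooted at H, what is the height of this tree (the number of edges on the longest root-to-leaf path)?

6

The longest root-to-leaf path is H – C – P – D – A – J – O (6 edges).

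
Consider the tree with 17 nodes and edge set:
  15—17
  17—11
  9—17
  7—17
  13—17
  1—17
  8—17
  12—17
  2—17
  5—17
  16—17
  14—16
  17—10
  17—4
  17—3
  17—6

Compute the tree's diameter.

BFS from 14 reaches 5 last, at distance 3; BFS from 5 confirms no node is farther.
Path: 14 – 16 – 17 – 5.

3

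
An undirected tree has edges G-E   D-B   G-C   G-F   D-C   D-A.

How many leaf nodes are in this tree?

Exactly 4 nodes have a single neighbour: A, B, E, F.

4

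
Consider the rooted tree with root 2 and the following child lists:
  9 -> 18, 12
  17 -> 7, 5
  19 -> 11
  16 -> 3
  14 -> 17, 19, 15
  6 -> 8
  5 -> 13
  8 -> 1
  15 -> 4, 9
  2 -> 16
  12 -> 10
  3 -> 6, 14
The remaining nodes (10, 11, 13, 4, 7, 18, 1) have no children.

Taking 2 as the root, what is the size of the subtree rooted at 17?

The subtree rooted at 17 contains: 17, 5, 7, 13 — 4 nodes.

4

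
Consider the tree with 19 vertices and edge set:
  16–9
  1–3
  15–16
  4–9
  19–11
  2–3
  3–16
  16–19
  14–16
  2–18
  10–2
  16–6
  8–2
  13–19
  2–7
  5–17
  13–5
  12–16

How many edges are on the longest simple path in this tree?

Starting from 17, a farthest node is 8 at distance 7.
One longest path: 17–5–13–19–16–3–2–8.
So the diameter is 7.

7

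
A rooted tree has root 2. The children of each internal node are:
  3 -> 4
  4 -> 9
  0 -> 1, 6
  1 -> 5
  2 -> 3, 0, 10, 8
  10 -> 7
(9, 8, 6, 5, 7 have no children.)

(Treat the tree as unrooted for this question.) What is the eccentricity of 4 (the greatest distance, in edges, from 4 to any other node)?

5

Distances from 4 peak at 5, attained at 5.
4 – 3 – 2 – 0 – 1 – 5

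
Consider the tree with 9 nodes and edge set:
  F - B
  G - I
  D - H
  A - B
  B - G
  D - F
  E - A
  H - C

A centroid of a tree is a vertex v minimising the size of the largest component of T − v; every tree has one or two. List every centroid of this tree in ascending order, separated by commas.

If B is removed the pieces have sizes 4, 2, 2, all ≤ ⌊9/2⌋ = 4.
No neighbour of B does as well, so B is the unique centroid.

B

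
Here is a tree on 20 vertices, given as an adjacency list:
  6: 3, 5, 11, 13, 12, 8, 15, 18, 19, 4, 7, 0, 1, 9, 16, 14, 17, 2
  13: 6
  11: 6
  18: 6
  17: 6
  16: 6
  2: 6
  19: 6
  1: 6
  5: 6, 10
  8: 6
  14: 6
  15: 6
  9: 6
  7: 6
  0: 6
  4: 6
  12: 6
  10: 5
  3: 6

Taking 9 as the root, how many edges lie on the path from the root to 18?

2

Climbing from 18 to the root: 18 – 6 – 9. That's 2 steps.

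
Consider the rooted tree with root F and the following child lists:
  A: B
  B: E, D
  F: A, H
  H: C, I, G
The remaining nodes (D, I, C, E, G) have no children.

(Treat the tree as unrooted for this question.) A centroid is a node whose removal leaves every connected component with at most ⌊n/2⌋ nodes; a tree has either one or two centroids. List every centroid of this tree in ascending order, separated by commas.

Delete F: the remaining components have sizes 4, 4. Max 4 ≤ 4, so F is a centroid.
Every other node leaves some component of size > 4, so the centroid is unique.

F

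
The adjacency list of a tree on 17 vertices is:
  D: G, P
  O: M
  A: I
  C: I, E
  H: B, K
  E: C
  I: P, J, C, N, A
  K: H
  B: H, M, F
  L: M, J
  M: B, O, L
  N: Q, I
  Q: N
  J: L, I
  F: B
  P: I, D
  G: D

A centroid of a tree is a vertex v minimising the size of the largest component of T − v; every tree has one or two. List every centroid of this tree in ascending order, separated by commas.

I

Delete I: the remaining components have sizes 8, 3, 2, 2, 1. Max 8 ≤ 8, so I is a centroid.
No neighbour of I does as well, so I is the unique centroid.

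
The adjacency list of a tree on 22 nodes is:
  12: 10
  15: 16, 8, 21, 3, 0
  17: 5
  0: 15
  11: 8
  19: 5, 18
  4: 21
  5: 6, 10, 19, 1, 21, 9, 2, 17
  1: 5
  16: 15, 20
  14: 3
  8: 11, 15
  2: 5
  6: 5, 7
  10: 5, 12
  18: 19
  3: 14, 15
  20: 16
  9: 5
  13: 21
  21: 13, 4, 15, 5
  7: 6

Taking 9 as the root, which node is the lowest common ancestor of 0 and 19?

5

Ancestors of 0 (toward the root): 0, 15, 21, 5, 9.
Ancestors of 19: 19, 5, 9.
The deepest node appearing in both lists is 5.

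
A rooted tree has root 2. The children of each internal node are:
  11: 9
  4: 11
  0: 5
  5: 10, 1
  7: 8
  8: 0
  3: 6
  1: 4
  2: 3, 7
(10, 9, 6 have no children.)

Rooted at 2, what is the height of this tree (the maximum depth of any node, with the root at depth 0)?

8

A deepest node is 9, reached by 2-7-8-0-5-1-4-11-9.
That path has 8 edges, so the height is 8.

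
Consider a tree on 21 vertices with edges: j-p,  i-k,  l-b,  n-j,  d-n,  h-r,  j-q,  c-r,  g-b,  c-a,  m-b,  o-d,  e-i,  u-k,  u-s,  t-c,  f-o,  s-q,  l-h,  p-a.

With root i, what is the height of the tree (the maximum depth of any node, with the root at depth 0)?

13

m sits deepest: i → k → u → s → q → j → p → a → c → r → h → l → b → m — 13 edges from the root.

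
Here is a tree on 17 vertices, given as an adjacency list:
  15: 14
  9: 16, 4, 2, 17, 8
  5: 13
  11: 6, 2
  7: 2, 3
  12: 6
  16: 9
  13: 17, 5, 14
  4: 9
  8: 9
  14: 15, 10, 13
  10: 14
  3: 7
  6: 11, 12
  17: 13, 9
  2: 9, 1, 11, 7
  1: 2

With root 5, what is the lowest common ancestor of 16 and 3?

16's ancestor chain is 16, 9, 17, 13, 5 and 3's is 3, 7, 2, 9, 17, 13, 5; they first meet at 9.

9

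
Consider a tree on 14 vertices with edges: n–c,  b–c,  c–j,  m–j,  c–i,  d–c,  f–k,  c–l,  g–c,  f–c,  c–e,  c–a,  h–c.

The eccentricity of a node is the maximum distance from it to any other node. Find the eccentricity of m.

Distances from m peak at 4, attained at k.
m–j–c–f–k

4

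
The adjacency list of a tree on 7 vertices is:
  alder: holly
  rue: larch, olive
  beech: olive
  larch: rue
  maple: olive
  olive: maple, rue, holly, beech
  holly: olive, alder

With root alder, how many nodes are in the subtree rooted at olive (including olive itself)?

5

Descendants of olive (including itself): olive, beech, rue, maple, larch. That's 5.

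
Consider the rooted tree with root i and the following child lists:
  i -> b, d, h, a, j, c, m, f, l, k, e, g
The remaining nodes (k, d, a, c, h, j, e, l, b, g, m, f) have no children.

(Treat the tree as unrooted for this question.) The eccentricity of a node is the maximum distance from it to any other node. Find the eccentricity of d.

2

A farthest node from d is g (k, e, b, l, a, h, c, f, m, j also at distance 2).
The path d-i-g has 2 edges.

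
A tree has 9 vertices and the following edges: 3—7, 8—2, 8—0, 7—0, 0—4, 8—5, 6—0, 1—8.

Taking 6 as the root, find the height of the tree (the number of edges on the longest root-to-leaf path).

A deepest node is 5, reached by 6 → 0 → 8 → 5.
That path has 3 edges, so the height is 3.

3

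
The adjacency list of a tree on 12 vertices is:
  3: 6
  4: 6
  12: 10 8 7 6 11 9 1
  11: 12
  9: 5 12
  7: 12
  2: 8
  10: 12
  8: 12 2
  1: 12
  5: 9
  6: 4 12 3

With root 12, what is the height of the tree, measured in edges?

2

2 sits deepest: 12 → 8 → 2 — 2 edges from the root.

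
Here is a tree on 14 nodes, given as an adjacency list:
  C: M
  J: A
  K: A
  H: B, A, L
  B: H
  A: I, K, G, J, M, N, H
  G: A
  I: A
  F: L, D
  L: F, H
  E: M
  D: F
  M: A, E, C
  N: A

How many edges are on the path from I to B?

3

Walking from I: I – A – H – B. Length 3.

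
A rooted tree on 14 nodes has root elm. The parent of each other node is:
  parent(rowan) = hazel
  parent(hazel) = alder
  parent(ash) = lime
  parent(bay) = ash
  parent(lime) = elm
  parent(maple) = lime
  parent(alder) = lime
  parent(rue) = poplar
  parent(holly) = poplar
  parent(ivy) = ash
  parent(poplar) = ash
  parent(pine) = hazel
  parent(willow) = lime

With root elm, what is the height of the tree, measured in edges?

4

rue sits deepest: elm → lime → ash → poplar → rue — 4 edges from the root.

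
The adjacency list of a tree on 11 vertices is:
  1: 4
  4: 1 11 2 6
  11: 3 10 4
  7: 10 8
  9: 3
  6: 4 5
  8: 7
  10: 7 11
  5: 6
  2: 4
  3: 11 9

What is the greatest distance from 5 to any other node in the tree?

Distances from 5 peak at 6, attained at 8.
5–6–4–11–10–7–8

6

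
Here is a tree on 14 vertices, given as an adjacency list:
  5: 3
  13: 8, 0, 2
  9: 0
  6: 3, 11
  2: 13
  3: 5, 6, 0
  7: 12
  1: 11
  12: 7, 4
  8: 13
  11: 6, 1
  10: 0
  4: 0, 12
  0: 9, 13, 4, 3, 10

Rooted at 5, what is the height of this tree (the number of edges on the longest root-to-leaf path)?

5

A deepest node is 7, reached by 5-3-0-4-12-7.
That path has 5 edges, so the height is 5.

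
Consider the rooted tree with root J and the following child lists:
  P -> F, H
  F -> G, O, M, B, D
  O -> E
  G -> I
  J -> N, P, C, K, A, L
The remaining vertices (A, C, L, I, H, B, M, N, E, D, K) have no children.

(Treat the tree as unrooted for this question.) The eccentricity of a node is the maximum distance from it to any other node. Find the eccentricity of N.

5

Distances from N peak at 5, attained at E (I also at distance 5).
N-J-P-F-O-E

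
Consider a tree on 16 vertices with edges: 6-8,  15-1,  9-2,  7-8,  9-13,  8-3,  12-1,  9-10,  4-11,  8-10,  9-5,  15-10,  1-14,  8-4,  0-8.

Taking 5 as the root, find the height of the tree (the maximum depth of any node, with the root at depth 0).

5

14 sits deepest: 5 → 9 → 10 → 15 → 1 → 14 — 5 edges from the root.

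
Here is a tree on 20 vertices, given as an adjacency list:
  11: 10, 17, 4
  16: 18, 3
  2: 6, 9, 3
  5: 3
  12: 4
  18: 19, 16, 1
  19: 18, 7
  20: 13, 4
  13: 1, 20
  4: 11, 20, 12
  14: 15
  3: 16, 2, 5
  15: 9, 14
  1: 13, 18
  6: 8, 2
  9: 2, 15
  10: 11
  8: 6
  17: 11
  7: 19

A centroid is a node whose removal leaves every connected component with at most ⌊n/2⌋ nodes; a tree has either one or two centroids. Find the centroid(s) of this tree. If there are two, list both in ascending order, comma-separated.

18

Delete 18: the remaining components have sizes 9, 8, 2. Max 9 ≤ 10, so 18 is a centroid.
Every other node leaves some component of size > 10, so the centroid is unique.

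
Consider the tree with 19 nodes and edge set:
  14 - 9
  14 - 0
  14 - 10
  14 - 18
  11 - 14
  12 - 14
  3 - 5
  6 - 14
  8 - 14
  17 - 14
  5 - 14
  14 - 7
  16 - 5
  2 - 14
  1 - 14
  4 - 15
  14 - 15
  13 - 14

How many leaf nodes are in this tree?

16

The leaves are 0, 1, 2, 3, 4, 6, 7, 8, 9, 10, 11, 12, 13, 16, 17, 18.
That is 16 leaves.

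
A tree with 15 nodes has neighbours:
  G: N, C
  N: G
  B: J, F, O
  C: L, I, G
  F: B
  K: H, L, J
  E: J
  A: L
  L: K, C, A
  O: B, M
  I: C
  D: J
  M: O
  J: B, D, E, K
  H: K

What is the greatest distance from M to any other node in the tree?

The node farthest from M is N, via M–O–B–J–K–L–C–G–N — 8 edges.

8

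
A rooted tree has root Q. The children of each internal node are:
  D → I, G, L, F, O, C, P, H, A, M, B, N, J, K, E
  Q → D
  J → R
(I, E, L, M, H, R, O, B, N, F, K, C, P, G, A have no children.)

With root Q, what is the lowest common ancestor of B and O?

D

B's ancestor chain is B, D, Q and O's is O, D, Q; they first meet at D.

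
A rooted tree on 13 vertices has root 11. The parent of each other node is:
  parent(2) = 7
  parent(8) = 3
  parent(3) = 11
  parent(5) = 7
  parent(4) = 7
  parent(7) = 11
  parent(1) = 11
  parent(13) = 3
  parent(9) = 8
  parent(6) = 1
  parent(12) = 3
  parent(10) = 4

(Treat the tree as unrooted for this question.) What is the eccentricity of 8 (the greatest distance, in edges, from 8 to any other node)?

5

A farthest node from 8 is 10.
The path 8-3-11-7-4-10 has 5 edges.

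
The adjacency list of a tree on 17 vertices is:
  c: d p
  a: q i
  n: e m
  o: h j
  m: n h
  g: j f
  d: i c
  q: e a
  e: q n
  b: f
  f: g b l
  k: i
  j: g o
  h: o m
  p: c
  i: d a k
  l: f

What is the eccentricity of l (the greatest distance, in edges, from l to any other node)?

Distances from l peak at 14, attained at p.
l–f–g–j–o–h–m–n–e–q–a–i–d–c–p

14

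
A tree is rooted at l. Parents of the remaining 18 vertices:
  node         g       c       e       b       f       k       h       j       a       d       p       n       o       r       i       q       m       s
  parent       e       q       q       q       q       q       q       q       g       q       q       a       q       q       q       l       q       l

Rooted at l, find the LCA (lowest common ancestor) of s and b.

l

Path s→root: s l; path b→root: b q l.
First common node: l.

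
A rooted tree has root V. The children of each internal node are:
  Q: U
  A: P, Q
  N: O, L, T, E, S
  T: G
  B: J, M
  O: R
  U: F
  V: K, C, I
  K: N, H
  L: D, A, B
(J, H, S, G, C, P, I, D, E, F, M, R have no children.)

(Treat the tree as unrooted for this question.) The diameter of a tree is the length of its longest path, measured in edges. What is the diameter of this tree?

8

A longest path is F - U - Q - A - L - N - K - V - I, with 8 edges.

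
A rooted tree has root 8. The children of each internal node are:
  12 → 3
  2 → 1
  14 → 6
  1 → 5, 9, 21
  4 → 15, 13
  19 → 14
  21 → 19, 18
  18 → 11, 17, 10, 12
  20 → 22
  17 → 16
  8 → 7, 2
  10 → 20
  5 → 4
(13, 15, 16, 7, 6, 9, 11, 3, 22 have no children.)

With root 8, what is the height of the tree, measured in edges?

A deepest node is 22, reached by 8 → 2 → 1 → 21 → 18 → 10 → 20 → 22.
That path has 7 edges, so the height is 7.

7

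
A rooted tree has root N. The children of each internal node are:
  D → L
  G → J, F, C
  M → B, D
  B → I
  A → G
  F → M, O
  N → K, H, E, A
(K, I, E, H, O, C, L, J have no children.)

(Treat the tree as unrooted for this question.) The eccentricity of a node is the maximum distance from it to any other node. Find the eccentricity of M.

5

Distances from M peak at 5, attained at K (E, H also at distance 5).
M–F–G–A–N–K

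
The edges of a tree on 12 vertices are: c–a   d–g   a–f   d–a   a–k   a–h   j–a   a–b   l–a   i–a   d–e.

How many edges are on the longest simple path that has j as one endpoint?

3

Distances from j peak at 3, attained at e (g also at distance 3).
j – a – d – e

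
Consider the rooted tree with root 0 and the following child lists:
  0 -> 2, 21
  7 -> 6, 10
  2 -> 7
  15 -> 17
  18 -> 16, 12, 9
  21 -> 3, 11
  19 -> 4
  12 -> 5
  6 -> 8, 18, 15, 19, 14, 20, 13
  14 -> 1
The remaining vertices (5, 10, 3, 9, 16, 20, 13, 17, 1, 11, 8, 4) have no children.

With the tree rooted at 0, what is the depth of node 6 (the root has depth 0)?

Climbing from 6 to the root: 6–7–2–0. That's 3 steps.

3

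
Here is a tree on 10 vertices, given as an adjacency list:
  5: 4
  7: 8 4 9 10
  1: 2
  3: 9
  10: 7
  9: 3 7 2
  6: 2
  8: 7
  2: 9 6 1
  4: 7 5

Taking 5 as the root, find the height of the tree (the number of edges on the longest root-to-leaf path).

1 sits deepest: 5 – 4 – 7 – 9 – 2 – 1 — 5 edges from the root.

5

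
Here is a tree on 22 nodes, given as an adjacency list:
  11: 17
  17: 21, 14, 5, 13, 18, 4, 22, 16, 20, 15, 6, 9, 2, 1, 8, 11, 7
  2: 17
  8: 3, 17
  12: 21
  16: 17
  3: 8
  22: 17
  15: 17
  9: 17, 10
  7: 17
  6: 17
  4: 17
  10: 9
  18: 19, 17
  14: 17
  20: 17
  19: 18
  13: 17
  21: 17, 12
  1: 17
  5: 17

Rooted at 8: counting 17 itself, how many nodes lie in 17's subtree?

20

The subtree rooted at 17 contains: 17, 18, 9, 21, 6, 13, 4, 7, 14, 15, 16, 5, 2, 22, 11, 1, 20, 19, 10, 12 — 20 nodes.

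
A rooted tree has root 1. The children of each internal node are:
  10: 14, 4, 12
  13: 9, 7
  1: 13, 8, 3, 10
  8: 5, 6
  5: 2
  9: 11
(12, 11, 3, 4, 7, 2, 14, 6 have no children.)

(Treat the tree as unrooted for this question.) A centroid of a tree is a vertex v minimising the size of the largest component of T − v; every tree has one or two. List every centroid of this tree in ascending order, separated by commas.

Removing 1 splits the tree into components of sizes 4, 4, 4, 1; the largest is 4 ≤ ⌊14/2⌋ = 7.
No neighbour of 1 does as well, so 1 is the unique centroid.

1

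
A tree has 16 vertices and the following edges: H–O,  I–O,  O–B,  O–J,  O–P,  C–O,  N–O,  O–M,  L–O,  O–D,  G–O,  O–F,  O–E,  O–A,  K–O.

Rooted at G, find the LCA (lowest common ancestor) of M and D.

O

M's ancestor chain is M, O, G and D's is D, O, G; they first meet at O.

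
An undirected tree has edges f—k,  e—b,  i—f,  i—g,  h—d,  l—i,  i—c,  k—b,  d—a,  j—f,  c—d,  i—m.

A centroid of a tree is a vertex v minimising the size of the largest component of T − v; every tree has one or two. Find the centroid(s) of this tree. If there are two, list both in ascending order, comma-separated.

i

Removing i splits the tree into components of sizes 5, 4, 1, 1, 1; the largest is 5 ≤ ⌊13/2⌋ = 6.
Every other node leaves some component of size > 6, so the centroid is unique.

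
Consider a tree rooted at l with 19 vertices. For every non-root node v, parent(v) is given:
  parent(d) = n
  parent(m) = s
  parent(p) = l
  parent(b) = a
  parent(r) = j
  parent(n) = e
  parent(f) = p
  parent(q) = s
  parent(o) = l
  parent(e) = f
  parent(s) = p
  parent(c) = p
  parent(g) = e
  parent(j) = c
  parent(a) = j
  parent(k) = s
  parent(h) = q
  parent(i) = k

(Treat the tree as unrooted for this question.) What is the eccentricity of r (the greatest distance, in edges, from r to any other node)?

The node farthest from r is d, via r – j – c – p – f – e – n – d — 7 edges.

7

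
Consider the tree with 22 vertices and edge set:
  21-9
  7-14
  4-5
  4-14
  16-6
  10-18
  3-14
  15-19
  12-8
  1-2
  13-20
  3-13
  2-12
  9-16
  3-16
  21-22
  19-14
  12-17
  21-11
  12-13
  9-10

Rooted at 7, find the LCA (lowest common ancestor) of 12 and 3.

12's ancestor chain is 12, 13, 3, 14, 7 and 3's is 3, 14, 7; they first meet at 3.

3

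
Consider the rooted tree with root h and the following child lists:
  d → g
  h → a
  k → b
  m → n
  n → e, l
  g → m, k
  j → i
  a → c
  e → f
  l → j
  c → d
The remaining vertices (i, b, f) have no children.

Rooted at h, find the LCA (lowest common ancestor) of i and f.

n

i's ancestor chain is i, j, l, n, m, g, d, c, a, h and f's is f, e, n, m, g, d, c, a, h; they first meet at n.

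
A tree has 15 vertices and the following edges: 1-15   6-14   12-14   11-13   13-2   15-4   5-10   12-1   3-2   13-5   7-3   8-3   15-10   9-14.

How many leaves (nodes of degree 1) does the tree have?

Degree-1 nodes: 4, 6, 7, 8, 9, 11 — 6 of them.

6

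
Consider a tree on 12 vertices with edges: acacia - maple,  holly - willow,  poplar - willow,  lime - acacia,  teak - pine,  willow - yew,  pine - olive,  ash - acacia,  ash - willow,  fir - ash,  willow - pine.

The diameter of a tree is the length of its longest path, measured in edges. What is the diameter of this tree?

5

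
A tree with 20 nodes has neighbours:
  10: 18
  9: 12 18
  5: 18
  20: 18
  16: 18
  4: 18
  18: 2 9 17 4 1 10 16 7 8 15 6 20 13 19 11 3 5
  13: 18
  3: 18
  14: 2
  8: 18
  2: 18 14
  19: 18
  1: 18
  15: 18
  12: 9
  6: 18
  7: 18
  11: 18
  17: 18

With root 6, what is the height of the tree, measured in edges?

3

12 sits deepest: 6 – 18 – 9 – 12 — 3 edges from the root.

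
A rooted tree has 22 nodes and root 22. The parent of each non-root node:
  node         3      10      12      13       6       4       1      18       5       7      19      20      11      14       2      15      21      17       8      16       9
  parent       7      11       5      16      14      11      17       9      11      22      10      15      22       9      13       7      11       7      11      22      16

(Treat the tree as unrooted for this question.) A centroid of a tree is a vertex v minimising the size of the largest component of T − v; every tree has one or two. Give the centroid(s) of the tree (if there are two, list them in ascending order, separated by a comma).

22

Delete 22: the remaining components have sizes 8, 7, 6. Max 8 ≤ 11, so 22 is a centroid.
Every other node leaves some component of size > 11, so the centroid is unique.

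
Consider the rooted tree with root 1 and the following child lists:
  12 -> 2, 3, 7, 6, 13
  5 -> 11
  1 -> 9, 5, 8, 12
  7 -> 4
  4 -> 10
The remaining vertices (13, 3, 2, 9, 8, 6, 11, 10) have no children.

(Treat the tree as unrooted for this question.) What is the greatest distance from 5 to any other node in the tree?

A farthest node from 5 is 10.
The path 5-1-12-7-4-10 has 5 edges.

5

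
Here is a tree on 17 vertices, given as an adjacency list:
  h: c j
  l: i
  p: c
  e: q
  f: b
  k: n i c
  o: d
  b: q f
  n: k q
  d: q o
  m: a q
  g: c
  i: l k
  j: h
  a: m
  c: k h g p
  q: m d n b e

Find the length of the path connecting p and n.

3

p – c – k – n: 3 edges.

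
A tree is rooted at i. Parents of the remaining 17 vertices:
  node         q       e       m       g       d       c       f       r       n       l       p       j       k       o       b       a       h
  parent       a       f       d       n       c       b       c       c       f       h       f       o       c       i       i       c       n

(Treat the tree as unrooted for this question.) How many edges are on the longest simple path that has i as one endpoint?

Distances from i peak at 6, attained at l.
i – b – c – f – n – h – l

6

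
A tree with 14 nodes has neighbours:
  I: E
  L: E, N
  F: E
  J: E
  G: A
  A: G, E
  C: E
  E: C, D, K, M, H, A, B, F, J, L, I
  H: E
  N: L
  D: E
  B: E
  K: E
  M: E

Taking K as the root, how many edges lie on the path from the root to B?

K–E–B — 2 edges.

2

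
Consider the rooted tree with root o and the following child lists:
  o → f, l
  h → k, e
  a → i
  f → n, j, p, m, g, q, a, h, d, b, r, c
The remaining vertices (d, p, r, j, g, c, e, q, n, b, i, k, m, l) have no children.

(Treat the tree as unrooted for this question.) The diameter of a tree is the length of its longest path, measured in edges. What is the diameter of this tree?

4

BFS from l reaches e last, at distance 4; BFS from e confirms no node is farther.
Path: l – o – f – h – e.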